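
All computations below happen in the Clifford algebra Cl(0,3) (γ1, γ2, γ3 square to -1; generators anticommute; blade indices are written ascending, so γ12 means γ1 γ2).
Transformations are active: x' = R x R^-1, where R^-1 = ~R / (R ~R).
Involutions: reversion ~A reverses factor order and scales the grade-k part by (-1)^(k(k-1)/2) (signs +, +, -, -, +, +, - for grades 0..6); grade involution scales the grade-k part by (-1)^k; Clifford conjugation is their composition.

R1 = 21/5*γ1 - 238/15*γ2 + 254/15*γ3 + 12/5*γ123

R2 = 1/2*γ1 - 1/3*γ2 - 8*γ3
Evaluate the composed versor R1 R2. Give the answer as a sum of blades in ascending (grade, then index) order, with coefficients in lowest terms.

Distribute over the terms of R2 (each basis-blade product reordered to ascending indices, repeated generators contracted through their squares):
R1 (1/2*γ1) = -21/10 + 119/15*γ12 - 127/15*γ13 - 6/5*γ23
R1 (-1/3*γ2) = -238/45 - 7/5*γ12 - 4/5*γ13 + 254/45*γ23
R1 (-8*γ3) = 2032/15 + 96/5*γ12 - 168/5*γ13 + 1904/15*γ23
Summing the partial products and collecting blades:
Answer: 11527/90 + 386/15*γ12 - 643/15*γ13 + 5912/45*γ23


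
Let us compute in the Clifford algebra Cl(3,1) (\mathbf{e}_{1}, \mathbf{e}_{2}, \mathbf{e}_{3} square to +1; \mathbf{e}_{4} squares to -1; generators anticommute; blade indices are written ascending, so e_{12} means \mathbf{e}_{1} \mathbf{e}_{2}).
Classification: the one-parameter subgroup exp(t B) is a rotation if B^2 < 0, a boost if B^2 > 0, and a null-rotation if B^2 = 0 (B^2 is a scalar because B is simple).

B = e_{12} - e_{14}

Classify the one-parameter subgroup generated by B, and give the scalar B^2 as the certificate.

B^2 term by term: the squares give (1)^2*(e_{12})^2 + (-1)^2*(e_{14})^2 = 1*(-1) + 1*(+1) = 0 (each basis 2-blade squares to minus the product of its generators' squares); cross terms between blades sharing an index anticommute and cancel. So B^2 = 0.
Answer: null-rotation, certificate B^2 = 0. Key observation: B^2 = 0 is a conjugation invariant, so its sign decides the class regardless of the surface form of B.


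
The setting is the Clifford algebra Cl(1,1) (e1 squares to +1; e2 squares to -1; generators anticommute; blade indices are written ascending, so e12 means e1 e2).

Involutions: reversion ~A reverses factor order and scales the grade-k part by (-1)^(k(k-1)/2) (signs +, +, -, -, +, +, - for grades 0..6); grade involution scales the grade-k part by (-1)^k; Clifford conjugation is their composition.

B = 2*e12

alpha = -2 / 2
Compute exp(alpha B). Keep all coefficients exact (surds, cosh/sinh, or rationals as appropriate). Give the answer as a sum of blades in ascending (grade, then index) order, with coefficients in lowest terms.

B^2 = (2)^2*(e12)^2 = 4*(+1) = 4 (a basis 2-blade squares to minus the product of its generators' squares).
B^2 = 4 — the series telescopes hyperbolically here: l = 2, alpha*l = -2, so exp(alpha B) = cosh(-2) + (sinh(-2)/2)*B = cosh(2) + (-sinh(2)/2)*B.
Answer: cosh(2) - sinh(2)*e12


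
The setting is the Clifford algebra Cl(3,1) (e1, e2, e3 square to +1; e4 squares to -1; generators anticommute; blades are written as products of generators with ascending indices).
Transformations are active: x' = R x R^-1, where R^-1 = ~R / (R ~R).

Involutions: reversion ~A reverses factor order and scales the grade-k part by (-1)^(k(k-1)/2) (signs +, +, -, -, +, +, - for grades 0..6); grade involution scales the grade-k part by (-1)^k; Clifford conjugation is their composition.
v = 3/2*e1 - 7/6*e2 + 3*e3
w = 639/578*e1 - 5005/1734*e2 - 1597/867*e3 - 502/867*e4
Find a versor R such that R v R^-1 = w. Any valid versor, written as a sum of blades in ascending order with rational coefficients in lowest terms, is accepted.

Construction: equal norms (both 227/18) license R = v + w = 753/289*e1 - 3514/867*e2 + 1004/867*e3 - 502/867*e4 — nothing changes along that direction, while (v - w)/2 changes sign, so v maps onto w.
Answer: 753/289*e1 - 3514/867*e2 + 1004/867*e3 - 502/867*e4


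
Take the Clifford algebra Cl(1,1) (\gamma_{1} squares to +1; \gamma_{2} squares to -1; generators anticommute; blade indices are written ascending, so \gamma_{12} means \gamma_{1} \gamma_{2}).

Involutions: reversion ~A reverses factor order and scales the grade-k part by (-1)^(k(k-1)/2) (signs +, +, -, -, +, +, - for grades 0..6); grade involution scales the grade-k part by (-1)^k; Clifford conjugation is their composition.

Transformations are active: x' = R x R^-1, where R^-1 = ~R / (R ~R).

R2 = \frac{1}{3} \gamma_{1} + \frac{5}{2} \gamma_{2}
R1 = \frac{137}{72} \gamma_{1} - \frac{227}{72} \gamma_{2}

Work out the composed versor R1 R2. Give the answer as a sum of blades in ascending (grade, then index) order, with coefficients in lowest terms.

Distribute over the terms of R1 (each basis-blade product reordered to ascending indices, repeated generators contracted through their squares):
(\frac{137}{72} \gamma_{1}) R2 = \frac{137}{216} + \frac{685}{144} \gamma_{12}
(-\frac{227}{72} \gamma_{2}) R2 = \frac{1135}{144} + \frac{227}{216} \gamma_{12}
Summing the partial products and collecting blades:
Answer: \frac{3679}{432} + \frac{2509}{432} \gamma_{12}


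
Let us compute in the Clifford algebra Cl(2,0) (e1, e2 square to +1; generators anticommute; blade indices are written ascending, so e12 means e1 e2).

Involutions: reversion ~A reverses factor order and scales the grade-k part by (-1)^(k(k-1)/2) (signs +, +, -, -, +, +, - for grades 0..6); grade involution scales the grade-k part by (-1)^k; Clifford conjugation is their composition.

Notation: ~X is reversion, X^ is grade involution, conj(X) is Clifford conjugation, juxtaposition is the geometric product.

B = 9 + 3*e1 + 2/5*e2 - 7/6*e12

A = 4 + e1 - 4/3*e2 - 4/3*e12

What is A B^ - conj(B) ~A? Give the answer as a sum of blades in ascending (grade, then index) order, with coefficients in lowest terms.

first term: 1439/45 - 181/45*e1 - 563/30*e2 - 316/15*e12
second term: 1439/45 - 181/45*e1 - 563/30*e2 + 316/15*e12
Answer: -632/15*e12


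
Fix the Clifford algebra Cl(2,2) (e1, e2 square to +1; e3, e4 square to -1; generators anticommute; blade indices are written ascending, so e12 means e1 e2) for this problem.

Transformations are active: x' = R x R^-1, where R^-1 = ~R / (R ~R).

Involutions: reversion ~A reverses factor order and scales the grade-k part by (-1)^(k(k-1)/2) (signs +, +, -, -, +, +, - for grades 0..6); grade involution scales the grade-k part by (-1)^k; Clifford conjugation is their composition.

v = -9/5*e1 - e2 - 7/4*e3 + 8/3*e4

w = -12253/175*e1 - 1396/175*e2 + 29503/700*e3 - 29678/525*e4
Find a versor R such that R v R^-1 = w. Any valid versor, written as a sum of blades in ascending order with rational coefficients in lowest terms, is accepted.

Here q(v) = q(w) = -21361/3600; the classical choice R = v + w = -12568/175*e1 - 1571/175*e2 + 14139/350*e3 - 9426/175*e4 then realises v -> w under the sandwich.
Answer: -12568/175*e1 - 1571/175*e2 + 14139/350*e3 - 9426/175*e4


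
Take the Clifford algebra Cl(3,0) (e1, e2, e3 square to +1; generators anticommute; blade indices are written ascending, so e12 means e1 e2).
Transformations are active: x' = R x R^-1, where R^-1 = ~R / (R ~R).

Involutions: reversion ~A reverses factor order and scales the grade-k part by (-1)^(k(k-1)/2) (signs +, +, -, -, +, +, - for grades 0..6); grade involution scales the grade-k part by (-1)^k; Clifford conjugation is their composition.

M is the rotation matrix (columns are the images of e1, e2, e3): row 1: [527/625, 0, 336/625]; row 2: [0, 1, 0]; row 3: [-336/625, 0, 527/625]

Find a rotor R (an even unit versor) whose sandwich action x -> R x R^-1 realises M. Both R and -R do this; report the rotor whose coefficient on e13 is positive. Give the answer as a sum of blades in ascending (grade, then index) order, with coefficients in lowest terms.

Method: write R = a + b12*e12 + b13*e13 + b23*e23 with a^2 + b12^2 + b13^2 + b23^2 = 1 (so R^-1 = ~R). Expanding the columns R e_j ~R gives tr M = 4a^2 - 1 and, from the antisymmetric part, M21 - M12 = -4a*b12, M13 - M31 = 4a*b13, M32 - M23 = -4a*b23.
Here tr M = 1679/625, so a^2 = (1 + tr M)/4 = 576/625 and a = ±24/25. Taking a = 24/25: M21 - M12 = 0, M13 - M31 = 672/625, M32 - M23 = 0, giving b12 = 0, b13 = 7/25, b23 = 0, i.e. R = 24/25 + 7/25*e13.
Its e13 coefficient is already positive.
Answer: 24/25 + 7/25*e13. Why the constraint matters: R and -R act identically through the sandwich — M has trace 1679/625 either way — so only the sign condition on e13 picks one of the two preimages.


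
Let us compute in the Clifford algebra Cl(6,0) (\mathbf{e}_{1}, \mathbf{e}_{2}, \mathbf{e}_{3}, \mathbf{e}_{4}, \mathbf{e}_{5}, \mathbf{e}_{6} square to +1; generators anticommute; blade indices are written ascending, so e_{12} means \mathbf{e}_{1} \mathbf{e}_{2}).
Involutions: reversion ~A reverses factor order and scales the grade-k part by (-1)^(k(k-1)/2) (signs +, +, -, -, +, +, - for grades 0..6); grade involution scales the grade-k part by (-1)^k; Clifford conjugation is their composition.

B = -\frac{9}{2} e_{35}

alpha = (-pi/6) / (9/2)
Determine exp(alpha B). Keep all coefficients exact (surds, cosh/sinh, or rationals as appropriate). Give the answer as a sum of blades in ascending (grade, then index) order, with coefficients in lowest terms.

B^2 = (-\frac{9}{2})^2*(e_{35})^2 = \frac{81}{4}*(-1) = -\frac{81}{4} (a basis 2-blade squares to minus the product of its generators' squares).
B^2 = -\frac{81}{4} — B^2 < 0, so the exponential closes trigonometrically: l = \frac{9}{2}, alpha*l = - \frac{\pi}{6}, so exp(alpha B) = cos(- \frac{\pi}{6}) + (sin(- \frac{\pi}{6})/(\frac{9}{2}))*B = \frac{\sqrt{3}}{2} + (- \frac{1}{9})*B.
Answer: \frac{\sqrt{3}}{2} + \frac{1}{2} e_{35}


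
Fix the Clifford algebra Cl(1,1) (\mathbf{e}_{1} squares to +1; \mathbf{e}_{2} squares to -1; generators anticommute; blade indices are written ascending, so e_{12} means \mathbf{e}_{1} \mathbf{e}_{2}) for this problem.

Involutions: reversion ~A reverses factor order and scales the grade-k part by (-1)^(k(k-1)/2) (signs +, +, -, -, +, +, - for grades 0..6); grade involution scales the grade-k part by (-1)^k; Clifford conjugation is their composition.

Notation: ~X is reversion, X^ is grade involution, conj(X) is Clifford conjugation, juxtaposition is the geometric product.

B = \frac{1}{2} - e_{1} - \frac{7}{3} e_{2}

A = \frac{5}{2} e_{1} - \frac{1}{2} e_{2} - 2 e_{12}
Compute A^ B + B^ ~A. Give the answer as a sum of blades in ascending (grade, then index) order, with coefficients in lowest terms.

first term: \frac{11}{3} - \frac{71}{12} e_{1} - \frac{7}{4} e_{2} + \frac{16}{3} e_{12}
second term: \frac{11}{3} + \frac{71}{12} e_{1} + \frac{7}{4} e_{2} - \frac{16}{3} e_{12}
Answer: \frac{22}{3}


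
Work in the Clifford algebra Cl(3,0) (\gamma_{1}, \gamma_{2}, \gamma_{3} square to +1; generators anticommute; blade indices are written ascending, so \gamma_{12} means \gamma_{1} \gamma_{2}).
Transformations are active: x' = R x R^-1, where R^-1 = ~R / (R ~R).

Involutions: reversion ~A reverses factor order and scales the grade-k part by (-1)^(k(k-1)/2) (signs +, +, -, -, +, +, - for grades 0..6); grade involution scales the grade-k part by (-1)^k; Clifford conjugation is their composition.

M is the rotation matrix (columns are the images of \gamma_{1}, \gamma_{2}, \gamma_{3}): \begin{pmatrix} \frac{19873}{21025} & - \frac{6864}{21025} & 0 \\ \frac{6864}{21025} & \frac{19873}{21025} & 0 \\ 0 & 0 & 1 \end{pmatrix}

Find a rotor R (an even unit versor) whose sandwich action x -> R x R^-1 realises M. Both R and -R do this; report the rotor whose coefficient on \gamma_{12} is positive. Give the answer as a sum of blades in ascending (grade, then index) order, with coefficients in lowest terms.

Method: write R = a + b12*\gamma_{12} + b13*\gamma_{13} + b23*\gamma_{23} with a^2 + b12^2 + b13^2 + b23^2 = 1 (so R^-1 = ~R). Expanding the columns R e_j ~R gives tr M = 4a^2 - 1 and, from the antisymmetric part, M21 - M12 = -4a*b12, M13 - M31 = 4a*b13, M32 - M23 = -4a*b23.
Here tr M = \frac{60771}{21025}, so a^2 = (1 + tr M)/4 = \frac{20449}{21025} and a = ±\frac{143}{145}. Taking a = \frac{143}{145}: M21 - M12 = \frac{13728}{21025}, M13 - M31 = 0, M32 - M23 = 0, giving b12 = -\frac{24}{145}, b13 = 0, b23 = 0, i.e. R = \frac{143}{145} - \frac{24}{145} \gamma_{12}.
Its \gamma_{12} coefficient is negative, so report the other preimage -R.
Answer: -\frac{143}{145} + \frac{24}{145} \gamma_{12}. Note: both R and -R realise this M (trace \frac{60771}{21025}); the covering map identifies them, and the \gamma_{12}-coefficient sign is the tie-breaker.


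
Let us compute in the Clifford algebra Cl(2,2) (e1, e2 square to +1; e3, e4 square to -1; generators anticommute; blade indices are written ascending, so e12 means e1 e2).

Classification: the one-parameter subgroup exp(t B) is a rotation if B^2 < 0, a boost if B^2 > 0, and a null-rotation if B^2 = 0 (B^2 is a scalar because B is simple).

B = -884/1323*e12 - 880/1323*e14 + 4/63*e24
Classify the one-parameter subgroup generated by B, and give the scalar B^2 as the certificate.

B^2 term by term: the squares give (-884/1323)^2*(e12)^2 + (-880/1323)^2*(e14)^2 + (4/63)^2*(e24)^2 = 781456/1750329*(-1) + 774400/1750329*(+1) + 16/3969*(+1) = 0 (each basis 2-blade squares to minus the product of its generators' squares); cross terms between blades sharing an index anticommute and cancel. So B^2 = 0.
Answer: null-rotation, certificate B^2 = 0. Why this suffices: the scalar 0 survives any versor conjugation, so its sign alone determines the class however B is presented.


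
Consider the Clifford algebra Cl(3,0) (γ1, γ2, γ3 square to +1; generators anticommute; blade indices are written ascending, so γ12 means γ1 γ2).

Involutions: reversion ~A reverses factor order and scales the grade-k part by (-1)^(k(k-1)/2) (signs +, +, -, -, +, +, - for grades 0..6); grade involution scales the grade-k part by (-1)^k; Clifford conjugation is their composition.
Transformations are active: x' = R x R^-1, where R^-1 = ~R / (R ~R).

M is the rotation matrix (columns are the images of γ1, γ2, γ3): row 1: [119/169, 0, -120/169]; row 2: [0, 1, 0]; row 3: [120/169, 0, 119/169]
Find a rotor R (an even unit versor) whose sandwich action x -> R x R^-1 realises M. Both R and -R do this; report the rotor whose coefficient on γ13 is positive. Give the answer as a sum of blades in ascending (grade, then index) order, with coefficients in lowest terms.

Method: write R = a + b12*γ12 + b13*γ13 + b23*γ23 with a^2 + b12^2 + b13^2 + b23^2 = 1 (so R^-1 = ~R). Expanding the columns R e_j ~R gives tr M = 4a^2 - 1 and, from the antisymmetric part, M21 - M12 = -4a*b12, M13 - M31 = 4a*b13, M32 - M23 = -4a*b23.
Here tr M = 407/169, so a^2 = (1 + tr M)/4 = 144/169 and a = ±12/13. Taking a = 12/13: M21 - M12 = 0, M13 - M31 = -240/169, M32 - M23 = 0, giving b12 = 0, b13 = -5/13, b23 = 0, i.e. R = 12/13 - 5/13*γ13.
Its γ13 coefficient is negative, so report the other preimage -R.
Answer: -12/13 + 5/13*γ13. Key observation: the double cover Spin(3) -> SO(3) sends R and -R to the same matrix (trace 407/169 here), so the stated sign of the γ13 coefficient is what selects one sheet.


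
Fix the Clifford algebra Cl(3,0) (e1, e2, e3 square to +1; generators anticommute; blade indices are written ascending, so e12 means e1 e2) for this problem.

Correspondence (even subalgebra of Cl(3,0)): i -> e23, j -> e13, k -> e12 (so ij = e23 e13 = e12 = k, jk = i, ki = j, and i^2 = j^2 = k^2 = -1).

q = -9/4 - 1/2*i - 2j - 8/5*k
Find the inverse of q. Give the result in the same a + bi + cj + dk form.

In blades: q = -9/4 - 8/5*e12 - 2*e13 - 1/2*e23.
With qbar = -9/4 + 8/5*e12 + 2*e13 + 1/2*e23 (scalar fixed, mapped units negated), q qbar = 4749/400 (the sum of squared coefficients), so q^-1 = qbar / (4749/400) = -300/1583 + 640/4749*e12 + 800/4749*e13 + 200/4749*e23; translating back:
Answer: -300/1583 + 200/4749*i + 800/4749*j + 640/4749*k


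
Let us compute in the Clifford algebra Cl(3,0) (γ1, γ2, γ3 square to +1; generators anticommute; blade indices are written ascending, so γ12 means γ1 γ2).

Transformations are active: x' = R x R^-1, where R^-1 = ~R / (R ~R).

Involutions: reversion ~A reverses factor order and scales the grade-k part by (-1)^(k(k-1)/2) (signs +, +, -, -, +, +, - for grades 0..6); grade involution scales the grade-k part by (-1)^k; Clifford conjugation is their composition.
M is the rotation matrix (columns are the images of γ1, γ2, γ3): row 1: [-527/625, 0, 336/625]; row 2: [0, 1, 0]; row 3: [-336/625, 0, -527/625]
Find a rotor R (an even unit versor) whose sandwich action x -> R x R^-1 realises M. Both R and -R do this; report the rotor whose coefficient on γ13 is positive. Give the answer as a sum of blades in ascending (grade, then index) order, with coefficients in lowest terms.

Method: write R = a + b12*γ12 + b13*γ13 + b23*γ23 with a^2 + b12^2 + b13^2 + b23^2 = 1 (so R^-1 = ~R). Expanding the columns R e_j ~R gives tr M = 4a^2 - 1 and, from the antisymmetric part, M21 - M12 = -4a*b12, M13 - M31 = 4a*b13, M32 - M23 = -4a*b23.
Here tr M = -429/625, so a^2 = (1 + tr M)/4 = 49/625 and a = ±7/25. Taking a = 7/25: M21 - M12 = 0, M13 - M31 = 672/625, M32 - M23 = 0, giving b12 = 0, b13 = 24/25, b23 = 0, i.e. R = 7/25 + 24/25*γ13.
Its γ13 coefficient is already positive.
Answer: 7/25 + 24/25*γ13. Why the constraint matters: R and -R act identically through the sandwich — M has trace -429/625 either way — so only the sign condition on γ13 picks one of the two preimages.


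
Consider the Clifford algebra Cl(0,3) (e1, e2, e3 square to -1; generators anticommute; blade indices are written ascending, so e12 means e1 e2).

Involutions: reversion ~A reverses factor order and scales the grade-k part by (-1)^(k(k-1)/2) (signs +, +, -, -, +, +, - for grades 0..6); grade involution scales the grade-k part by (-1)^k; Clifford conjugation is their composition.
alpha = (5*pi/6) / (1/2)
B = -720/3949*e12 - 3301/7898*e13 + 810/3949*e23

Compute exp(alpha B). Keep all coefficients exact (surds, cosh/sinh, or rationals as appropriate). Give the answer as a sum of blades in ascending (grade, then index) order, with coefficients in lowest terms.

B^2 term by term: the squares give (-720/3949)^2*(e12)^2 + (-3301/7898)^2*(e13)^2 + (810/3949)^2*(e23)^2 = 518400/15594601*(-1) + 10896601/62378404*(-1) + 656100/15594601*(-1) = -1/4 (each basis 2-blade squares to minus the product of its generators' squares); cross terms between blades sharing an index anticommute and cancel. So B^2 = -1/4.
B^2 = -1/4 — the negative square puts this in the circular regime; l = 1/2, alpha*l = 5*pi/6, so exp(alpha B) = cos(5*pi/6) + (sin(5*pi/6)/(1/2))*B = -sqrt(3)/2 + (1)*B.
Answer: -sqrt(3)/2 - 720/3949*e12 - 3301/7898*e13 + 810/3949*e23


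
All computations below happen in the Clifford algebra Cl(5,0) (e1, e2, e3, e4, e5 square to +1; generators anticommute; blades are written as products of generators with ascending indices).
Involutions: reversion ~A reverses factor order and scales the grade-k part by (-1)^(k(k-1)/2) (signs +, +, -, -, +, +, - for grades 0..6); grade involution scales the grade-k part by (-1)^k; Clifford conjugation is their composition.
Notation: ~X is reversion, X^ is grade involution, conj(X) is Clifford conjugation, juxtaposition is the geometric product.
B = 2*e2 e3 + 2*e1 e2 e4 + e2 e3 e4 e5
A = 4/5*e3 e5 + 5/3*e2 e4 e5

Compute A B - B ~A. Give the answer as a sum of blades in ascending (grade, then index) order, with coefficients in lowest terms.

first term: -5/3*e3 + 10/3*e1 e5 + 4/5*e2 e4 - 8/5*e2 e5 + 10/3*e3 e4 e5 - 8/5*e1 e2 e3 e4 e5
second term: -5/3*e3 + 10/3*e1 e5 - 4/5*e2 e4 - 8/5*e2 e5 + 10/3*e3 e4 e5 + 8/5*e1 e2 e3 e4 e5
Answer: 8/5*e2 e4 - 16/5*e1 e2 e3 e4 e5


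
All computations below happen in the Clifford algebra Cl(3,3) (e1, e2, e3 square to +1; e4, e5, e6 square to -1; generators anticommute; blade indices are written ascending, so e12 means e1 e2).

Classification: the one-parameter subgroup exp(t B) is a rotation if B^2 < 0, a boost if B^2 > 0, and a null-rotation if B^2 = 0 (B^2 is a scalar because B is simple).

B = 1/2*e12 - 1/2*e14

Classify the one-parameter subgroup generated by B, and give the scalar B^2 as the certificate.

B^2 term by term: the squares give (1/2)^2*(e12)^2 + (-1/2)^2*(e14)^2 = 1/4*(-1) + 1/4*(+1) = 0 (each basis 2-blade squares to minus the product of its generators' squares); cross terms between blades sharing an index anticommute and cancel. So B^2 = 0.
Answer: null-rotation, certificate B^2 = 0. Because 0 is invariant under every versor sandwich, the classification follows from its sign alone.


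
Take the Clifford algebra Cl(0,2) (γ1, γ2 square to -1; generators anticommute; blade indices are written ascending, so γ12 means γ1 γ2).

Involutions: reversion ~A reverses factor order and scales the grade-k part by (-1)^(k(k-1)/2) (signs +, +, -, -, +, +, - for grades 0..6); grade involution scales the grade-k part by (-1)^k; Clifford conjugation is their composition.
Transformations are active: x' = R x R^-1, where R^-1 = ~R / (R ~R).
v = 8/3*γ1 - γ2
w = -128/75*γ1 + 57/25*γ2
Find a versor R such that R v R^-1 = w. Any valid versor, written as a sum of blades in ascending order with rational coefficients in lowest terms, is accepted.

Construction: equal norms (both -73/9) license R = v + w = 24/25*γ1 + 32/25*γ2 — nothing changes along that direction, while (v - w)/2 changes sign, so v maps onto w.
Answer: 24/25*γ1 + 32/25*γ2


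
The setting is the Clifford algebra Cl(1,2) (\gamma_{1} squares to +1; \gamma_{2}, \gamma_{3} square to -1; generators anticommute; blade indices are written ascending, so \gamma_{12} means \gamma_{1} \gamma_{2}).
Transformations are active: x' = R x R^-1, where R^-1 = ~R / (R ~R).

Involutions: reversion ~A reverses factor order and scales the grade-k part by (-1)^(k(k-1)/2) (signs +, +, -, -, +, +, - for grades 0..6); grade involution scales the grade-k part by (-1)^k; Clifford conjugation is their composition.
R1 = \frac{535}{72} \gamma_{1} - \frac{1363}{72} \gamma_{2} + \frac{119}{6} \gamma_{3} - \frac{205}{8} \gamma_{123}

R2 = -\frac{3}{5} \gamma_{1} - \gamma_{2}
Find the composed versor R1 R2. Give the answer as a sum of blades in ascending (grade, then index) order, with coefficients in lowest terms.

Distribute over the terms of R2 (each basis-blade product reordered to ascending indices, repeated generators contracted through their squares):
R1 (-\frac{3}{5} \gamma_{1}) = -\frac{107}{24} - \frac{1363}{120} \gamma_{12} + \frac{119}{10} \gamma_{13} + \frac{123}{8} \gamma_{23}
R1 (-\gamma_{2}) = -\frac{1363}{72} - \frac{535}{72} \gamma_{12} + \frac{205}{8} \gamma_{13} + \frac{119}{6} \gamma_{23}
Summing the partial products and collecting blades:
Answer: -\frac{421}{18} - \frac{1691}{90} \gamma_{12} + \frac{1501}{40} \gamma_{13} + \frac{845}{24} \gamma_{23}


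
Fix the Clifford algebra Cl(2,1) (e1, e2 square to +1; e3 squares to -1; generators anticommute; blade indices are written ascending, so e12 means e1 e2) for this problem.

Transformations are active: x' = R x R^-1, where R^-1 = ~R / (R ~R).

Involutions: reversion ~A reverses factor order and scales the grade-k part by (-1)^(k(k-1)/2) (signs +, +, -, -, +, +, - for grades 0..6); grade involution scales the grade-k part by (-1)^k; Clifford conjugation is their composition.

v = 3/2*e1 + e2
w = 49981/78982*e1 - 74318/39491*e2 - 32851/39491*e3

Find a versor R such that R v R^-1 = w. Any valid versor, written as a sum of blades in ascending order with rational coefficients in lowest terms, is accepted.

The midline construction: v and w both square to 13/4, so reflecting in their sum 84227/39491*e1 - 34827/39491*e2 - 32851/39491*e3 exchanges them.
Answer: 84227/39491*e1 - 34827/39491*e2 - 32851/39491*e3


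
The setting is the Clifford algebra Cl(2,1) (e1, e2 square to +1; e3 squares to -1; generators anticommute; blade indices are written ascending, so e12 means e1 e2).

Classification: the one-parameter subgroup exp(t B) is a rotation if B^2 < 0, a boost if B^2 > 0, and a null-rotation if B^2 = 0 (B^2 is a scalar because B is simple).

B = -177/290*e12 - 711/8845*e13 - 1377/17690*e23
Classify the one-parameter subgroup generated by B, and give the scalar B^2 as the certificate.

B^2 term by term: the squares give (-177/290)^2*(e12)^2 + (-711/8845)^2*(e13)^2 + (-1377/17690)^2*(e23)^2 = 31329/84100*(-1) + 505521/78234025*(+1) + 1896129/312936100*(+1) = -9/25 (each basis 2-blade squares to minus the product of its generators' squares); cross terms between blades sharing an index anticommute and cancel. So B^2 = -9/25.
Answer: rotation, certificate B^2 = -9/25. One invariant decides it: the square -9/25 survives every conjugation, and its sign is exactly the classification.


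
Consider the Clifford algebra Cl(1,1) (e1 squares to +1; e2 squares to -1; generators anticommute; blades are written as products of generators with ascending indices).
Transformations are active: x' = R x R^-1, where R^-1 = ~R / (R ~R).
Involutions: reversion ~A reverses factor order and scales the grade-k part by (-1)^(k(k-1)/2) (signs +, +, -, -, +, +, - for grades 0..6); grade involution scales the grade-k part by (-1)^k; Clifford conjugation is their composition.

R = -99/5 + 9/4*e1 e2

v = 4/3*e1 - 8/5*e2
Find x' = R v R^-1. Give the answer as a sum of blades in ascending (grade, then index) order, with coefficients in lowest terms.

~R = -99/5 - 9/4*e1 e2, and R ~R = 154791/400, so R^-1 = ~R / (154791/400).
R v = -114/5*e1 + 717/25*e2
Answer: 5732/5733*e1 - 38264/28665*e2


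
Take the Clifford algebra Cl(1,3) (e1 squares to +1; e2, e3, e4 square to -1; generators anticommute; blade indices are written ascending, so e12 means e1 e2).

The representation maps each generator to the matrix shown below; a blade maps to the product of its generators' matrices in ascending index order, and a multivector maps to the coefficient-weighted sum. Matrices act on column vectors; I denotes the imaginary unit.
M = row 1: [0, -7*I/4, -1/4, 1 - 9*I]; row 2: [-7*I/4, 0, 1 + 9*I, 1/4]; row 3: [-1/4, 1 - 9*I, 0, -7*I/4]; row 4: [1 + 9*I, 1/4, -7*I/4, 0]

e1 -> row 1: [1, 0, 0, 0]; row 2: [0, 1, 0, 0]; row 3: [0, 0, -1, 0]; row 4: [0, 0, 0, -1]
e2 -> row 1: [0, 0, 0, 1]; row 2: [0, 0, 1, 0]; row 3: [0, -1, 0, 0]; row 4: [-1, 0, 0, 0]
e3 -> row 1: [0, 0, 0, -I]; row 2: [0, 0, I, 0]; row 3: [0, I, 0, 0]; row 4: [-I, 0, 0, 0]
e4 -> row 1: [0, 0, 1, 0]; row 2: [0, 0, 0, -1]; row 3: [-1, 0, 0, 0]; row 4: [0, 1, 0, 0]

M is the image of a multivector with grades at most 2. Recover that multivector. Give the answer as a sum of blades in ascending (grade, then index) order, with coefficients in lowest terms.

Method: the blade images are trace-orthogonal — tr(rho(e_A) rho(e_B)^-1) = 4 if A = B and 0 otherwise — and rho(e_A)^-1 = (e_A)^2 * rho(e_A) with (e_A)^2 = +1 or -1, so the coefficient of e_A in the preimage is (e_A)^2 * tr(M rho(e_A))/4.
Nonzero projections over blades of grade <= 2: e12: (e12)^2 = +1, tr(M rho(e12)) = 4, coefficient 1; e13: (e13)^2 = +1, tr(M rho(e13)) = 36, coefficient 9; e14: (e14)^2 = +1, tr(M rho(e14)) = -1, coefficient -1/4; e34: (e34)^2 = -1, tr(M rho(e34)) = -7, coefficient 7/4. Every other blade of grade <= 2 projects to 0.
Answer: e12 + 9*e13 - 1/4*e14 + 7/4*e34


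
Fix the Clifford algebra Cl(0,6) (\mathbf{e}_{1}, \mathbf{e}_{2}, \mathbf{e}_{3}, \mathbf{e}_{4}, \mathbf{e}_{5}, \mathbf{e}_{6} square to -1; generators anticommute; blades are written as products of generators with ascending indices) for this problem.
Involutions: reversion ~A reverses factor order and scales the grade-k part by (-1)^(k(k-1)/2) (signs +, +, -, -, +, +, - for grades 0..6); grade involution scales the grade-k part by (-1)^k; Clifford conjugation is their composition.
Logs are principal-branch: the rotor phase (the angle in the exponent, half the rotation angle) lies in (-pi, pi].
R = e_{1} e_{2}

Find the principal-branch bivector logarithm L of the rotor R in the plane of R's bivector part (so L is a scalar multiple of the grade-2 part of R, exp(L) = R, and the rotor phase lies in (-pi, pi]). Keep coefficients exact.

The scalar part of R is 0, and that scalar determines the rotor phase on the principal branch; recovering the unit plane as bivector-part over sine of the phase gives L = phase * plane.
Concretely: cos(phase) = 0 gives phase = ±\frac{\pi}{2}, and since phase/sin(phase) is even the sign is immaterial: L = (phase/sin(phase)) * <R>_2 = (\frac{\pi}{2}) * <R>_2.
Answer: \frac{\pi}{2} e_{1} e_{2}


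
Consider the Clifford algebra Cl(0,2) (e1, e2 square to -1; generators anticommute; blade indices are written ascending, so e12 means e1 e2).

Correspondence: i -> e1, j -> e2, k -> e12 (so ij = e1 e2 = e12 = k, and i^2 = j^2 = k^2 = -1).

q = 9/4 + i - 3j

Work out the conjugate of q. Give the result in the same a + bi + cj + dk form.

In blades: q = 9/4 + e1 - 3*e2.
Conjugation here is Clifford conjugation: the scalar is fixed and the grade-1 and grade-2 blades all flip sign, giving 9/4 - e1 + 3*e2; translating back:
Answer: 9/4 - i + 3j


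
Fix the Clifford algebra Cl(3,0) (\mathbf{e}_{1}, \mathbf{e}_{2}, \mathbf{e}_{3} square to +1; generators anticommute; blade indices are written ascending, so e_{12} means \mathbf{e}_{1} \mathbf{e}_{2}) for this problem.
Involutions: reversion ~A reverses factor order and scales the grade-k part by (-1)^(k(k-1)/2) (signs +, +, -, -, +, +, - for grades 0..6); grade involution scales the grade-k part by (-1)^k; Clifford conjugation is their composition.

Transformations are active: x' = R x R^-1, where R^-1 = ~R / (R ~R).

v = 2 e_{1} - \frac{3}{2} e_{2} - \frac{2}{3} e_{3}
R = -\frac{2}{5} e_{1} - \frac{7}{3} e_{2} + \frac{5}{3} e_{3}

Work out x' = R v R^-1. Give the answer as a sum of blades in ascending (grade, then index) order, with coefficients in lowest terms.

~R = -\frac{2}{5} e_{1} - \frac{7}{3} e_{2} + \frac{5}{3} e_{3}, and R ~R = \frac{1886}{225}, so R^-1 = ~R / (\frac{1886}{225}).
R v = \frac{143}{90} + \frac{79}{15} e_{12} - \frac{46}{15} e_{13} + \frac{73}{18} e_{23}
Answer: -\frac{2029}{943} e_{1} + \frac{1741}{2829} e_{2} + \frac{2449}{1886} e_{3}


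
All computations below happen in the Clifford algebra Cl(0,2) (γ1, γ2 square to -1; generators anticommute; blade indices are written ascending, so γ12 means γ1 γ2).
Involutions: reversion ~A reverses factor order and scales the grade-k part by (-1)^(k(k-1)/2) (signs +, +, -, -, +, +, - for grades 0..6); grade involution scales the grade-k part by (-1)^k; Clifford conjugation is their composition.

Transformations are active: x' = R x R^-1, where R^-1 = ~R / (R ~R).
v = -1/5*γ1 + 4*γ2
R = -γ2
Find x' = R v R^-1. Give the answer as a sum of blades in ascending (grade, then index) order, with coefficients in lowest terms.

~R = -γ2, and R ~R = -1, so R^-1 = ~R / (-1).
R v = 4 - 1/5*γ12
Answer: 1/5*γ1 + 4*γ2


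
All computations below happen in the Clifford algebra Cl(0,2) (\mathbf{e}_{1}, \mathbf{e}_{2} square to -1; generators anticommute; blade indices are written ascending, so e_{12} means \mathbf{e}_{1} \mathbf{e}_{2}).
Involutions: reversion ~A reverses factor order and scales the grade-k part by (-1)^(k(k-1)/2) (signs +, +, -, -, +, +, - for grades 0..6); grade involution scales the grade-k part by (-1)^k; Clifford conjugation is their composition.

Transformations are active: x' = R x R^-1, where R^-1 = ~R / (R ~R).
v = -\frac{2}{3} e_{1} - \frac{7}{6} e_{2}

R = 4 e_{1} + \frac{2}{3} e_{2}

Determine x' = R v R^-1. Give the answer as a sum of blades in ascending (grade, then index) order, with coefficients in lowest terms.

~R = 4 e_{1} + \frac{2}{3} e_{2}, and R ~R = -\frac{148}{9}, so R^-1 = ~R / (-\frac{148}{9}).
R v = \frac{31}{9} - \frac{38}{9} e_{12}
Answer: -\frac{112}{111} e_{1} + \frac{197}{222} e_{2}


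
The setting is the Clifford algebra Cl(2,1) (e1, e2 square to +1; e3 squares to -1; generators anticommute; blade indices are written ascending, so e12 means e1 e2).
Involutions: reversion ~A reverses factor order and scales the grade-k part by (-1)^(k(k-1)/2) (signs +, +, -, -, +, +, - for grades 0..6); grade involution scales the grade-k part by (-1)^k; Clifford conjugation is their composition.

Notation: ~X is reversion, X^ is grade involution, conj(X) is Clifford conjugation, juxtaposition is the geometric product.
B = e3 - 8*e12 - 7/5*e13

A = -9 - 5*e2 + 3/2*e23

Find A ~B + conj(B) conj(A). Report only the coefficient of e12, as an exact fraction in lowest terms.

first term: 40*e1 - 3/2*e2 - 9*e3 - 741/10*e12 - 123/5*e13 - 5*e23 + 7*e123
second term: 40*e1 + 3/2*e2 + 9*e3 - 741/10*e12 - 123/5*e13 + 5*e23 - 7*e123
Answer: -741/5


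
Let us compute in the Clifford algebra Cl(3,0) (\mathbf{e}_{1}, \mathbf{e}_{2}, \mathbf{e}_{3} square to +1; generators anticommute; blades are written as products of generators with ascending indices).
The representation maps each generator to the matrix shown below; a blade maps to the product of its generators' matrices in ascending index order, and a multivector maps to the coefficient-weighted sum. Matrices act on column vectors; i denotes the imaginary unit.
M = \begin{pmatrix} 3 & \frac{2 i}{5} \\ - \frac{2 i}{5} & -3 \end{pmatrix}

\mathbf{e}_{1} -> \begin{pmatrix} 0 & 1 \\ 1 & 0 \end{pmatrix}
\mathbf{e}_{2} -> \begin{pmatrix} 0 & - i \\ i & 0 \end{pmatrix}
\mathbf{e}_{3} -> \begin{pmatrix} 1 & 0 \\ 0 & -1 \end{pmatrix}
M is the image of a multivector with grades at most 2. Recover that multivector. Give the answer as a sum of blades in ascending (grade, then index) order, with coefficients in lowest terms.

Method: 1, rho(e_{1}), rho(e_{2}), rho(e_{3}) form a trace-orthogonal basis of the 2x2 complex matrices (tr(X Y) = 2 if X = Y, else 0), so M = m0*1 + m1*rho(e_{1}) + m2*rho(e_{2}) + m3*rho(e_{3}) with m0 = tr(M)/2 = 0, m1 = tr(M rho(e_{1}))/2 = 0, m2 = tr(M rho(e_{2}))/2 = - \frac{2}{5}, m3 = tr(M rho(e_{3}))/2 = 3.
Multiplying table entries, the bivector images are rho(e_{1} e_{2}) = i*rho(e_{3}), rho(e_{1} e_{3}) = -i*rho(e_{2}), rho(e_{2} e_{3}) = i*rho(e_{1}); with real blade coefficients the real parts of m0..m3 are the coefficients of 1, e_{1}, e_{2}, e_{3} and the imaginary parts give the bivectors (e_{2} e_{3}: Im m1, e_{1} e_{3}: -Im m2, e_{1} e_{2}: Im m3).
Answer: -\frac{2}{5} e_{2} + 3 e_{3}


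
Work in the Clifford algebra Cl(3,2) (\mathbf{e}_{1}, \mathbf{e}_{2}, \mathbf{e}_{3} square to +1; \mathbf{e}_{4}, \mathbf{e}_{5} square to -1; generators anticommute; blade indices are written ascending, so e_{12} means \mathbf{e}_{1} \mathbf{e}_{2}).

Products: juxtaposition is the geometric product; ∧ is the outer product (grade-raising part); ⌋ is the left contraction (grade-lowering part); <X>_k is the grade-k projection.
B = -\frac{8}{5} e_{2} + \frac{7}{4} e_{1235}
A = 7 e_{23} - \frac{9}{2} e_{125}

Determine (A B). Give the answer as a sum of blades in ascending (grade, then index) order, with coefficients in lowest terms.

step 1: \frac{763}{40} e_{3} - \frac{389}{20} e_{15}
Answer: \frac{763}{40} e_{3} - \frac{389}{20} e_{15}


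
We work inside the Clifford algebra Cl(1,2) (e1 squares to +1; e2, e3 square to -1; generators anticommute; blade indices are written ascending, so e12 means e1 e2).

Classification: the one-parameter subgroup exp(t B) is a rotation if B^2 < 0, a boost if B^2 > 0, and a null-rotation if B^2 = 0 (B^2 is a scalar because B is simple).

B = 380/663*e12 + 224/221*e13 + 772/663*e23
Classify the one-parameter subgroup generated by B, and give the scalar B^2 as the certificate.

B^2 term by term: the squares give (380/663)^2*(e12)^2 + (224/221)^2*(e13)^2 + (772/663)^2*(e23)^2 = 144400/439569*(+1) + 50176/48841*(+1) + 595984/439569*(-1) = 0 (each basis 2-blade squares to minus the product of its generators' squares); cross terms between blades sharing an index anticommute and cancel. So B^2 = 0.
Answer: null-rotation, certificate B^2 = 0. Check the certificate: B^2 = 0, and that sign is decisive whatever form B takes.


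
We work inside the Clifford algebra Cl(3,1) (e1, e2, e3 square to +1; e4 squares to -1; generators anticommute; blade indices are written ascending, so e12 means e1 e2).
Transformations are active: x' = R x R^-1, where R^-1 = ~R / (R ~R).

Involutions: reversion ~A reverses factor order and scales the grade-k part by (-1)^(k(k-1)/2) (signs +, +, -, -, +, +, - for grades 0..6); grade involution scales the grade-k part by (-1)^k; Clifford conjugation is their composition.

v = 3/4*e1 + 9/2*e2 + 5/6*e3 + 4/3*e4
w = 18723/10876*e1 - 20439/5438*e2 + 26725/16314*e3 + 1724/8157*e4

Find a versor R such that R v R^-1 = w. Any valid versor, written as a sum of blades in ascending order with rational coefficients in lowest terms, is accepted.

Take R = v + w = 6720/2719*e1 + 2016/2719*e2 + 6720/2719*e3 + 4200/2719*e4. Because q(v) = q(w) = 947/48, conjugation by R sends v exactly to w.
Answer: 6720/2719*e1 + 2016/2719*e2 + 6720/2719*e3 + 4200/2719*e4


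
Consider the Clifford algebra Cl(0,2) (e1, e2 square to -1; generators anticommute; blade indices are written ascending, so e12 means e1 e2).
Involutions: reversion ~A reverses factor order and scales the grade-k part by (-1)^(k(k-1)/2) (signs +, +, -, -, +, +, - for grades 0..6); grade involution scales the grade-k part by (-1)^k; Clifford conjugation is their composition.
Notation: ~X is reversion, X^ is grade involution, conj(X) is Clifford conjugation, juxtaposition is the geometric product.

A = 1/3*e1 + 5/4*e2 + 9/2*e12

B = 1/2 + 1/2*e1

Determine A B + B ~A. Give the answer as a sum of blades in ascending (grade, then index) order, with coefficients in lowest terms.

first term: -1/6 + 1/6*e1 + 23/8*e2 + 13/8*e12
second term: -1/6 + 1/6*e1 + 23/8*e2 - 13/8*e12
Answer: -1/3 + 1/3*e1 + 23/4*e2


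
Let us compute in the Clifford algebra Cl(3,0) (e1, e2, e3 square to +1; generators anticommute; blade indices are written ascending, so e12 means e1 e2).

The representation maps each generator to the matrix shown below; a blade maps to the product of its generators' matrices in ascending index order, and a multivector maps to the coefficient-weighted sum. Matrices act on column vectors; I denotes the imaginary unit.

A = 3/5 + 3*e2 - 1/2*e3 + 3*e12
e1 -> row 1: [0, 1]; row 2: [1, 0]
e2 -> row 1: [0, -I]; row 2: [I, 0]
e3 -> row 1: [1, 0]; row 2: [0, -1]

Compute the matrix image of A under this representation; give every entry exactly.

Bivector images (products of the table entries): rho(e12) = rho(e1)rho(e2) = row 1: [I, 0]; row 2: [0, -I].
M = (3/5)*1 + (3)*rho(e2) + (-1/2)*rho(e3) + (3)*rho(e12), summed entrywise (1 is the identity matrix):
Answer: row 1: [1/10 + 3*I, -3*I]; row 2: [3*I, 11/10 - 3*I]


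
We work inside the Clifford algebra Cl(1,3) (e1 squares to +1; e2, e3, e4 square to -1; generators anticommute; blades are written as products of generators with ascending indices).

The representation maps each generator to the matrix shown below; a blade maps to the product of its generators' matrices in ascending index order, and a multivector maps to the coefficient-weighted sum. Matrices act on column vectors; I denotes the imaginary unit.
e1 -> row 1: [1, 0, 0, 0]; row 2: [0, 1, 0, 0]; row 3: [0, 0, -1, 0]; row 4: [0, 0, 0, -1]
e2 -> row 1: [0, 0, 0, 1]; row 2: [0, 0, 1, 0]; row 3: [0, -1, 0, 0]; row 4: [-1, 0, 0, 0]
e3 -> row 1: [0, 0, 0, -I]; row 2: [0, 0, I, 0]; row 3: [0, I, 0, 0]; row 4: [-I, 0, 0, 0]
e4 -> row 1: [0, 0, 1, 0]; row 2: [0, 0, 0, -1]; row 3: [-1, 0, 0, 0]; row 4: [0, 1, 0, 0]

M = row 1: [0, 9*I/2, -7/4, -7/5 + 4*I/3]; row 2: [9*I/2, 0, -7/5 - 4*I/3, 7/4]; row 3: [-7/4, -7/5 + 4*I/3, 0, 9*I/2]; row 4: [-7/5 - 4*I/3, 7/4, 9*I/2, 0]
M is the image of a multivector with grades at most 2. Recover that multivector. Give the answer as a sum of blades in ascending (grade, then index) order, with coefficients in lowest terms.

Method: the blade images are trace-orthogonal — tr(rho(e_A) rho(e_B)^-1) = 4 if A = B and 0 otherwise — and rho(e_A)^-1 = (e_A)^2 * rho(e_A) with (e_A)^2 = +1 or -1, so the coefficient of e_A in the preimage is (e_A)^2 * tr(M rho(e_A))/4.
Nonzero projections over blades of grade <= 2: e1 e2: (e1 e2)^2 = +1, tr(M rho(e1 e2)) = -28/5, coefficient -7/5; e1 e3: (e1 e3)^2 = +1, tr(M rho(e1 e3)) = -16/3, coefficient -4/3; e1 e4: (e1 e4)^2 = +1, tr(M rho(e1 e4)) = -7, coefficient -7/4; e3 e4: (e3 e4)^2 = -1, tr(M rho(e3 e4)) = 18, coefficient -9/2. Every other blade of grade <= 2 projects to 0.
Answer: -7/5*e1 e2 - 4/3*e1 e3 - 7/4*e1 e4 - 9/2*e3 e4
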